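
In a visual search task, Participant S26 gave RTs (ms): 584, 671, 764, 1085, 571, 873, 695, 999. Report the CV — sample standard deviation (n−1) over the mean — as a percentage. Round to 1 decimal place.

24.3%

n = 8, Σ = 6242, M = 780.2500
Σ(x−M)² = 251093.500; s = √(251093.500/7) = 189.3951
CV = 189.3951 / 780.2500 = 0.24274 = 24.274%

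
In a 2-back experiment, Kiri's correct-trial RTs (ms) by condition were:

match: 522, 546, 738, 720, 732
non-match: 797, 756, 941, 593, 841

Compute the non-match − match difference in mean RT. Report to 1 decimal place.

M(match) = 3258/5 = 651.600
M(non-match) = 3928/5 = 785.600
Difference = 785.600 − 651.600 = 134.000 ms

134.0 ms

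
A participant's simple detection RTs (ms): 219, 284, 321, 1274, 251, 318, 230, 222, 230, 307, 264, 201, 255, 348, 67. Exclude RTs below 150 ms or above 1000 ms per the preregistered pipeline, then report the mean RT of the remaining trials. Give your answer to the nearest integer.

265 ms

Excluded: 67, 1274
Retained (n=13): Σ = 3450
Mean = 3450/13 = 265.3846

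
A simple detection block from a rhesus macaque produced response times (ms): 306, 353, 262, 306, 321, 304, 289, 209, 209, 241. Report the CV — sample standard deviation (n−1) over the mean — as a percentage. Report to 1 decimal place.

n = 10, Σ = 2800, M = 280.0000
Σ(x−M)² = 20946.000; s = √(20946.000/9) = 48.2424
CV = 48.2424 / 280.0000 = 0.17229 = 17.229%

17.2%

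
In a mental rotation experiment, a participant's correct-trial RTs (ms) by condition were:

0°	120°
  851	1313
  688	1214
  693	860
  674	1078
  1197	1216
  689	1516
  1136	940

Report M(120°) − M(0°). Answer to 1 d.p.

M(0°) = 5928/7 = 846.857
M(120°) = 8137/7 = 1162.429
Difference = 1162.429 − 846.857 = 315.571 ms

315.6 ms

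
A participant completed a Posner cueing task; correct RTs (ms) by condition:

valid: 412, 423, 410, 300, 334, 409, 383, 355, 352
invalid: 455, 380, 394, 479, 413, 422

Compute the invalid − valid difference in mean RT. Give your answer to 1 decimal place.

48.5 ms

M(valid) = 3378/9 = 375.333
M(invalid) = 2543/6 = 423.833
Difference = 423.833 − 375.333 = 48.500 ms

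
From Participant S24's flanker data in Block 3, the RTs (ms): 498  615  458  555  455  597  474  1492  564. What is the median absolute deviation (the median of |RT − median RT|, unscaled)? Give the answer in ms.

Sorted: 455, 458, 474, 498, 555, 564, 597, 615, 1492 → median = 555
|x − 555|: 57, 60, 97, 0, 100, 42, 81, 937, 9
Sorted deviations: 0, 9, 42, 57, 60, 81, 97, 100, 937 → MAD = 60

60 ms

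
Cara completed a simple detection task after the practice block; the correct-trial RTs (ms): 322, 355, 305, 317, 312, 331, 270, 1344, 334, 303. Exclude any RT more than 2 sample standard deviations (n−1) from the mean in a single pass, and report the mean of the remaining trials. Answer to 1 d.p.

316.6 ms

n = 10, ΣRT = 4193, M = 419.300
Σ(x−M)² = 954604.10; s = √(954604.10/9) = 325.679
Cutoffs: 419.300 ± 2·325.679 → [-232.1, 1070.7]
Outside: 1344 → excluded.
Retained (n=9): Σ = 2849, mean = 2849/9 = 316.556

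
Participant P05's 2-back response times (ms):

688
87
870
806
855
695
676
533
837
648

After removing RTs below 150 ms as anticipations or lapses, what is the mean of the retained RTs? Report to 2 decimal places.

Excluded: 87
Retained (n=9): Σ = 6608
Mean = 6608/9 = 734.2222

734.22 ms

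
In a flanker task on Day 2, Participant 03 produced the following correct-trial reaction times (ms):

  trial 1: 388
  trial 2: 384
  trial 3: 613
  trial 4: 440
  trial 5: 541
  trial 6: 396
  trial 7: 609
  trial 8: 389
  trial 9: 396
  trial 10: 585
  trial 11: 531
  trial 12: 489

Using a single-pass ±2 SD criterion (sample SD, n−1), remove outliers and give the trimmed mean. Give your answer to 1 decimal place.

n = 12, ΣRT = 5761, M = 480.083
Σ(x−M)² = 93430.92; s = √(93430.92/11) = 92.161
Cutoffs: 480.083 ± 2·92.161 → [295.8, 664.4]
No RTs fall outside the cutoffs; all 12 retained. Mean = 5761/12 = 480.083

480.1 ms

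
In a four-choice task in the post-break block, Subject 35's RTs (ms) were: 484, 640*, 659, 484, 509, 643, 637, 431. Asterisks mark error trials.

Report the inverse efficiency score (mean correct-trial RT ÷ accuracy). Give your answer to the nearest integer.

Correct trials (n=7): 484, 659, 484, 509, 643, 637, 431
Mean correct RT = 3847/7 = 549.5714 ms
Proportion correct = 7/8
IES = 549.5714 / (7/8) = 628.082 ms

628 ms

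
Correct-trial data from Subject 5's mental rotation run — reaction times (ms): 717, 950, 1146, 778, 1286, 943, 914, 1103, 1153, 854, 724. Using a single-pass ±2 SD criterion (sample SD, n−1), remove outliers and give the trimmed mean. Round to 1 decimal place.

960.7 ms

n = 11, ΣRT = 10568, M = 960.727
Σ(x−M)² = 360174.18; s = √(360174.18/10) = 189.783
Cutoffs: 960.727 ± 2·189.783 → [581.2, 1340.3]
No RTs fall outside the cutoffs; all 11 retained. Mean = 10568/11 = 960.727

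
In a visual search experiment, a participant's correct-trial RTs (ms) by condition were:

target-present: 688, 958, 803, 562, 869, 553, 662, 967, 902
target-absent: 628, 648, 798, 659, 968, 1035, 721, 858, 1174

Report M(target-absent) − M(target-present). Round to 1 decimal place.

M(target-present) = 6964/9 = 773.778
M(target-absent) = 7489/9 = 832.111
Difference = 832.111 − 773.778 = 58.333 ms

58.3 ms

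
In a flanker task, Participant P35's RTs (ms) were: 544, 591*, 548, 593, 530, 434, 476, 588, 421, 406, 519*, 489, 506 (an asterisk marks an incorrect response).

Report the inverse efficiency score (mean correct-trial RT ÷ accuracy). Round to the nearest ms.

595 ms

Correct trials (n=11): 544, 548, 593, 530, 434, 476, 588, 421, 406, 489, 506
Mean correct RT = 5535/11 = 503.1818 ms
Proportion correct = 11/13
IES = 503.1818 / (11/13) = 594.669 ms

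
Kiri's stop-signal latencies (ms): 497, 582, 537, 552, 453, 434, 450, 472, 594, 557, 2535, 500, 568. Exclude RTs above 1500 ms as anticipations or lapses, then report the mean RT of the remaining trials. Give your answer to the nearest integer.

516 ms

Excluded: 2535
Retained (n=12): Σ = 6196
Mean = 6196/12 = 516.3333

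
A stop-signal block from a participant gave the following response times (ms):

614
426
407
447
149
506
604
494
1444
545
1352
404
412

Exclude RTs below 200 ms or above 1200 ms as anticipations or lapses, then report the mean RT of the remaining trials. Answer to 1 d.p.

Excluded: 149, 1352, 1444
Retained (n=10): Σ = 4859
Mean = 4859/10 = 485.9000

485.9 ms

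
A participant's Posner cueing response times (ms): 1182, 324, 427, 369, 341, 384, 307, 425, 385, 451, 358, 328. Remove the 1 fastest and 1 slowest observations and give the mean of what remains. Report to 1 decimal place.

Sorted: 307, 324, 328, 341, 358, 369, 384, 385, 425, 427, 451, 1182
Drop lowest 1 (307) and highest 1 (1182)
Remaining (n=10): Σ = 3792, mean = 3792/10 = 379.200

379.2 ms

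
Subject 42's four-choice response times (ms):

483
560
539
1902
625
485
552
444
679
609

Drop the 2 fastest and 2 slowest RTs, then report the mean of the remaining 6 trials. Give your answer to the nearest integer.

Sorted: 444, 483, 485, 539, 552, 560, 609, 625, 679, 1902
Drop lowest 2 (444, 483) and highest 2 (679, 1902)
Remaining (n=6): Σ = 3370, mean = 3370/6 = 561.667

562 ms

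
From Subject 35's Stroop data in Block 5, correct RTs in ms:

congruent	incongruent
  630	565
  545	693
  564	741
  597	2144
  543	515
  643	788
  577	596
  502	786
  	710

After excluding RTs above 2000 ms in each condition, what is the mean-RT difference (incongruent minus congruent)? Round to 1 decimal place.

99.1 ms

incongruent: exclude 2144
M(congruent) = 4601/8 = 575.125
M(incongruent) = 5394/8 = 674.250
Difference = 674.250 − 575.125 = 99.125 ms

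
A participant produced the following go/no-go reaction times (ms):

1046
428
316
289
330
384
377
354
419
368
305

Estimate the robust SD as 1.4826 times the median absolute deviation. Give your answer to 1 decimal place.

75.6 ms

Sorted: 289, 305, 316, 330, 354, 368, 377, 384, 419, 428, 1046 → median = 368
|x − 368| sorted: 0, 9, 14, 16, 38, 51, 52, 60, 63, 79, 678 → MAD = 51
Robust SD ≈ 1.4826 × 51 = 75.613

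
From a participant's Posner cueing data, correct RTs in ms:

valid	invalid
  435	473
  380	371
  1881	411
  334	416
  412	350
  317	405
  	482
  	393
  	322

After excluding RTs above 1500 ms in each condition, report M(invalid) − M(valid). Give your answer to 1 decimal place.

valid: exclude 1881
M(valid) = 1878/5 = 375.600
M(invalid) = 3623/9 = 402.556
Difference = 402.556 − 375.600 = 26.956 ms

27.0 ms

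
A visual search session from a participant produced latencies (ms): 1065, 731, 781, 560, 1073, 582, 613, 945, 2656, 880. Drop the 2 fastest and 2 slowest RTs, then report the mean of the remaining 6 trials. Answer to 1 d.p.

Sorted: 560, 582, 613, 731, 781, 880, 945, 1065, 1073, 2656
Drop lowest 2 (560, 582) and highest 2 (1073, 2656)
Remaining (n=6): Σ = 5015, mean = 5015/6 = 835.833

835.8 ms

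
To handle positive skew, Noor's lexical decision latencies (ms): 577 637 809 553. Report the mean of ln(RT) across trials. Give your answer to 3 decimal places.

ln(RT): 6.3578, 6.4568, 6.6958, 6.3154
Σ ln(RT) = 25.8258
Mean = 25.8258/4 = 6.45644

6.456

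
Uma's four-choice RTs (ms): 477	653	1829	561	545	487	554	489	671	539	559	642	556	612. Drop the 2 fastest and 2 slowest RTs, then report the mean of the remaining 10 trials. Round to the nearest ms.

571 ms

Sorted: 477, 487, 489, 539, 545, 554, 556, 559, 561, 612, 642, 653, 671, 1829
Drop lowest 2 (477, 487) and highest 2 (671, 1829)
Remaining (n=10): Σ = 5710, mean = 5710/10 = 571.000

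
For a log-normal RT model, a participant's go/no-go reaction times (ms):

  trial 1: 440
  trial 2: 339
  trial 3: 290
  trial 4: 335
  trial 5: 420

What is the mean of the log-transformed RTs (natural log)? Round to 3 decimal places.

ln(RT): 6.0868, 5.8260, 5.6699, 5.8141, 6.0403
Σ ln(RT) = 29.4370
Mean = 29.4370/5 = 5.88741

5.887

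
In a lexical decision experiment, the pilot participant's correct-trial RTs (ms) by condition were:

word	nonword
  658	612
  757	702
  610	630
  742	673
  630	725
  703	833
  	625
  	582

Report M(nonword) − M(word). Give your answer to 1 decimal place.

-10.6 ms

M(word) = 4100/6 = 683.333
M(nonword) = 5382/8 = 672.750
Difference = 672.750 − 683.333 = -10.583 ms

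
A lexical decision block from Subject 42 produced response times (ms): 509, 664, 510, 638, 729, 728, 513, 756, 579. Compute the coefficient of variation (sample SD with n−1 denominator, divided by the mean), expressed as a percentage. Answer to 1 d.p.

n = 9, Σ = 5626, M = 625.1111
Σ(x−M)² = 81616.889; s = √(81616.889/8) = 101.0055
CV = 101.0055 / 625.1111 = 0.16158 = 16.158%

16.2%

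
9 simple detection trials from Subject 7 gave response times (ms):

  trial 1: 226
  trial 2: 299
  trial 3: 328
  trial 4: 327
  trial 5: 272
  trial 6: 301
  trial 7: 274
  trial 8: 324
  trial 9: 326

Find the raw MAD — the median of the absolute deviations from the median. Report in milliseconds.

Sorted: 226, 272, 274, 299, 301, 324, 326, 327, 328 → median = 301
|x − 301|: 75, 2, 27, 26, 29, 0, 27, 23, 25
Sorted deviations: 0, 2, 23, 25, 26, 27, 27, 29, 75 → MAD = 26

26 ms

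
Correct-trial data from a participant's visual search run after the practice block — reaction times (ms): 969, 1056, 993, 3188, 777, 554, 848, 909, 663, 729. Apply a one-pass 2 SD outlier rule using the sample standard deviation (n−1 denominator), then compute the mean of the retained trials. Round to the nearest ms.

n = 10, ΣRT = 10686, M = 1068.600
Σ(x−M)² = 5211470.40; s = √(5211470.40/9) = 760.955
Cutoffs: 1068.600 ± 2·760.955 → [-453.3, 2590.5]
Outside: 3188 → excluded.
Retained (n=9): Σ = 7498, mean = 7498/9 = 833.111

833 ms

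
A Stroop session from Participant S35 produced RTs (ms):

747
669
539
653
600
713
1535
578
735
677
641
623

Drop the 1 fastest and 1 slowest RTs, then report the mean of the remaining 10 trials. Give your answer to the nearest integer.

Sorted: 539, 578, 600, 623, 641, 653, 669, 677, 713, 735, 747, 1535
Drop lowest 1 (539) and highest 1 (1535)
Remaining (n=10): Σ = 6636, mean = 6636/10 = 663.600

664 ms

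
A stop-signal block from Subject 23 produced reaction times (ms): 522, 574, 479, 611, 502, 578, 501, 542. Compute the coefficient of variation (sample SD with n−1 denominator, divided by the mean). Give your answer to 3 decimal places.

0.085

n = 8, Σ = 4309, M = 538.6250
Σ(x−M)² = 14639.875; s = √(14639.875/7) = 45.7319
CV = 45.7319 / 538.6250 = 0.08490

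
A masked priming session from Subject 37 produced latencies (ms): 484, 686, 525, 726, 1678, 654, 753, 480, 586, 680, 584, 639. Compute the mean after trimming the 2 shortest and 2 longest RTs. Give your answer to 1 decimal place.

635.0 ms

Sorted: 480, 484, 525, 584, 586, 639, 654, 680, 686, 726, 753, 1678
Drop lowest 2 (480, 484) and highest 2 (753, 1678)
Remaining (n=8): Σ = 5080, mean = 5080/8 = 635.000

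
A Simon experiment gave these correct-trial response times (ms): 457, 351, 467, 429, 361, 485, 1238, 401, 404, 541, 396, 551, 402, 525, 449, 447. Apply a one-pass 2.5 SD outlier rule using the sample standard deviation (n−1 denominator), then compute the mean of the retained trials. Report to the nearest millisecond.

444 ms

n = 16, ΣRT = 7904, M = 494.000
Σ(x−M)² = 643548.00; s = √(643548.00/15) = 207.131
Cutoffs: 494.000 ± 2.5·207.131 → [-23.8, 1011.8]
Outside: 1238 → excluded.
Retained (n=15): Σ = 6666, mean = 6666/15 = 444.400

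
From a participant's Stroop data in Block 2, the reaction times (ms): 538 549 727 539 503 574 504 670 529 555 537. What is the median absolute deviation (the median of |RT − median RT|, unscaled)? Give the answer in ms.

16 ms

Sorted: 503, 504, 529, 537, 538, 539, 549, 555, 574, 670, 727 → median = 539
|x − 539|: 1, 10, 188, 0, 36, 35, 35, 131, 10, 16, 2
Sorted deviations: 0, 1, 2, 10, 10, 16, 35, 35, 36, 131, 188 → MAD = 16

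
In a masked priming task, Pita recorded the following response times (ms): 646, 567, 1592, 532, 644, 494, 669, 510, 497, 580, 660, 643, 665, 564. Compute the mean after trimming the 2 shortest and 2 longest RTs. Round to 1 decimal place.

Sorted: 494, 497, 510, 532, 564, 567, 580, 643, 644, 646, 660, 665, 669, 1592
Drop lowest 2 (494, 497) and highest 2 (669, 1592)
Remaining (n=10): Σ = 6011, mean = 6011/10 = 601.100

601.1 ms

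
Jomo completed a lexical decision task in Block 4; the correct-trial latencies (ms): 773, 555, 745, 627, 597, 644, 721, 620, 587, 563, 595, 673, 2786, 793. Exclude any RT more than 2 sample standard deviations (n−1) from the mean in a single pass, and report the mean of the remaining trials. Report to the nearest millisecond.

n = 14, ΣRT = 11279, M = 805.643
Σ(x−M)² = 4301385.21; s = √(4301385.21/13) = 575.218
Cutoffs: 805.643 ± 2·575.218 → [-344.8, 1956.1]
Outside: 2786 → excluded.
Retained (n=13): Σ = 8493, mean = 8493/13 = 653.308

653 ms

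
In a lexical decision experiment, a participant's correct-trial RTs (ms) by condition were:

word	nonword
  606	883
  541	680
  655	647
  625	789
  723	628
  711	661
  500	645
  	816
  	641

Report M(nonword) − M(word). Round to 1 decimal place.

M(word) = 4361/7 = 623.000
M(nonword) = 6390/9 = 710.000
Difference = 710.000 − 623.000 = 87.000 ms

87.0 ms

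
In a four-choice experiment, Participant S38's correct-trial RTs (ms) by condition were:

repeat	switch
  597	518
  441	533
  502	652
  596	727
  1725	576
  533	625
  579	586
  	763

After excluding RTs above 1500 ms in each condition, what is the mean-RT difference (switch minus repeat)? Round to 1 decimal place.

repeat: exclude 1725
M(repeat) = 3248/6 = 541.333
M(switch) = 4980/8 = 622.500
Difference = 622.500 − 541.333 = 81.167 ms

81.2 ms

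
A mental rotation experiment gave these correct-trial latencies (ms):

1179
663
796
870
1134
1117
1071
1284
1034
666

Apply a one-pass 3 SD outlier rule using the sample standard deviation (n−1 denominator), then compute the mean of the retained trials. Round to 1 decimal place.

981.4 ms

n = 10, ΣRT = 9814, M = 981.400
Σ(x−M)² = 430720.40; s = √(430720.40/9) = 218.764
Cutoffs: 981.400 ± 3·218.764 → [325.1, 1637.7]
No RTs fall outside the cutoffs; all 10 retained. Mean = 9814/10 = 981.400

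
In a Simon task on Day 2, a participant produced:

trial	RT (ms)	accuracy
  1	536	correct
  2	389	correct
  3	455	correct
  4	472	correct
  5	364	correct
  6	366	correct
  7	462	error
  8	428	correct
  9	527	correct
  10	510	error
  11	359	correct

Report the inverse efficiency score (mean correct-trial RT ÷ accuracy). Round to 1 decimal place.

Correct trials (n=9): 536, 389, 455, 472, 364, 366, 428, 527, 359
Mean correct RT = 3896/9 = 432.8889 ms
Proportion correct = 9/11
IES = 432.8889 / (9/11) = 529.086 ms

529.1 ms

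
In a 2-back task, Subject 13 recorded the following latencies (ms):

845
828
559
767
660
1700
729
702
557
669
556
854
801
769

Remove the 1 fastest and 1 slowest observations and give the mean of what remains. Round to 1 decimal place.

Sorted: 556, 557, 559, 660, 669, 702, 729, 767, 769, 801, 828, 845, 854, 1700
Drop lowest 1 (556) and highest 1 (1700)
Remaining (n=12): Σ = 8740, mean = 8740/12 = 728.333

728.3 ms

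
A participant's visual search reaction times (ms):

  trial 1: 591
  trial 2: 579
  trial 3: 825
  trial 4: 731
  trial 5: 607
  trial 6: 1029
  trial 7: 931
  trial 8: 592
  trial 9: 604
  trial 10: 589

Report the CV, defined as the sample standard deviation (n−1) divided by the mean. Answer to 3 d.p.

n = 10, Σ = 7078, M = 707.8000
Σ(x−M)² = 245951.600; s = √(245951.600/9) = 165.3117
CV = 165.3117 / 707.8000 = 0.23356

0.234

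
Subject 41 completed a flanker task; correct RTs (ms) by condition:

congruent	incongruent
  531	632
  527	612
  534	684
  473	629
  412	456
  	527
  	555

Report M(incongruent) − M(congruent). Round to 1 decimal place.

89.6 ms

M(congruent) = 2477/5 = 495.400
M(incongruent) = 4095/7 = 585.000
Difference = 585.000 − 495.400 = 89.600 ms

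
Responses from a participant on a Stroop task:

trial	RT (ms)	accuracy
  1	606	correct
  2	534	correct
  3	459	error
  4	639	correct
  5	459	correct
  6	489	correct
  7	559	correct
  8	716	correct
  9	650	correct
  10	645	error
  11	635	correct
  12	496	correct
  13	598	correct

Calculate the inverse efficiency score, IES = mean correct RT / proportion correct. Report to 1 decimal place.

685.6 ms

Correct trials (n=11): 606, 534, 639, 459, 489, 559, 716, 650, 635, 496, 598
Mean correct RT = 6381/11 = 580.0909 ms
Proportion correct = 11/13
IES = 580.0909 / (11/13) = 685.562 ms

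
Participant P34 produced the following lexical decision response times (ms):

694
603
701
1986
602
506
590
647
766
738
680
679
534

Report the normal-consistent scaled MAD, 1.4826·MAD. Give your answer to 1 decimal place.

Sorted: 506, 534, 590, 602, 603, 647, 679, 680, 694, 701, 738, 766, 1986 → median = 679
|x − 679| sorted: 0, 1, 15, 22, 32, 59, 76, 77, 87, 89, 145, 173, 1307 → MAD = 76
Robust SD ≈ 1.4826 × 76 = 112.678

112.7 ms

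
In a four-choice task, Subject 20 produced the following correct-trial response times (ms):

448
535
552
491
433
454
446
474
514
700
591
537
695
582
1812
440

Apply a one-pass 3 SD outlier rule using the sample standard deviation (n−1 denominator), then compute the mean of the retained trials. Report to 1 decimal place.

n = 16, ΣRT = 9704, M = 606.500
Σ(x−M)² = 1654974.00; s = √(1654974.00/15) = 332.162
Cutoffs: 606.500 ± 3·332.162 → [-390.0, 1603.0]
Outside: 1812 → excluded.
Retained (n=15): Σ = 7892, mean = 7892/15 = 526.133

526.1 ms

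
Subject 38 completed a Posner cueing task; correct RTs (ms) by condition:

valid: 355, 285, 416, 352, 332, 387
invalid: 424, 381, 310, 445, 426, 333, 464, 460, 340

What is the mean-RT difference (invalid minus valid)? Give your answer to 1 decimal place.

M(valid) = 2127/6 = 354.500
M(invalid) = 3583/9 = 398.111
Difference = 398.111 − 354.500 = 43.611 ms

43.6 ms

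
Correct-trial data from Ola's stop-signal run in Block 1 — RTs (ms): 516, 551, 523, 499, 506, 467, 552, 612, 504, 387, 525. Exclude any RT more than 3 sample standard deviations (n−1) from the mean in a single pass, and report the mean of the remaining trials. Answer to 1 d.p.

512.9 ms

n = 11, ΣRT = 5642, M = 512.909
Σ(x−M)² = 31336.91; s = √(31336.91/10) = 55.979
Cutoffs: 512.909 ± 3·55.979 → [345.0, 680.8]
No RTs fall outside the cutoffs; all 11 retained. Mean = 5642/11 = 512.909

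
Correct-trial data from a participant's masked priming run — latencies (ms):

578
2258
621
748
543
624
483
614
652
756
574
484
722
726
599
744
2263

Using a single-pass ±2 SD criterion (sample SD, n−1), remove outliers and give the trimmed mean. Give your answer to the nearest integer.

631 ms

n = 17, ΣRT = 13989, M = 822.882
Σ(x−M)² = 4803239.76; s = √(4803239.76/16) = 547.907
Cutoffs: 822.882 ± 2·547.907 → [-272.9, 1918.7]
Outside: 2258, 2263 → excluded.
Retained (n=15): Σ = 9468, mean = 9468/15 = 631.200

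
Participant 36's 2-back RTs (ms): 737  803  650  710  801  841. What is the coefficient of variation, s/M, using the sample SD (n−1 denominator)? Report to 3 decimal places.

0.094

n = 6, Σ = 4542, M = 757.0000
Σ(x−M)² = 25166.000; s = √(25166.000/5) = 70.9450
CV = 70.9450 / 757.0000 = 0.09372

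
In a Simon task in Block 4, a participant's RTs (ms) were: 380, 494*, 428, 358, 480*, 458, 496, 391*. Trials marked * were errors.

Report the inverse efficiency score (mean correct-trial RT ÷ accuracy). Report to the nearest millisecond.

Correct trials (n=5): 380, 428, 358, 458, 496
Mean correct RT = 2120/5 = 424.0000 ms
Proportion correct = 5/8
IES = 424.0000 / (5/8) = 678.400 ms

678 ms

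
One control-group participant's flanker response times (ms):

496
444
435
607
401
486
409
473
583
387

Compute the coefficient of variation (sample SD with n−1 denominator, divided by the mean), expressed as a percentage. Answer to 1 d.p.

15.7%

n = 10, Σ = 4721, M = 472.1000
Σ(x−M)² = 49706.900; s = √(49706.900/9) = 74.3168
CV = 74.3168 / 472.1000 = 0.15742 = 15.742%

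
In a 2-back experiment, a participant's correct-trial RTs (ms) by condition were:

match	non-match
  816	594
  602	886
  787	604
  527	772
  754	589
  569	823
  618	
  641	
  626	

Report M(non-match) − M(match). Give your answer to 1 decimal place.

51.3 ms

M(match) = 5940/9 = 660.000
M(non-match) = 4268/6 = 711.333
Difference = 711.333 − 660.000 = 51.333 ms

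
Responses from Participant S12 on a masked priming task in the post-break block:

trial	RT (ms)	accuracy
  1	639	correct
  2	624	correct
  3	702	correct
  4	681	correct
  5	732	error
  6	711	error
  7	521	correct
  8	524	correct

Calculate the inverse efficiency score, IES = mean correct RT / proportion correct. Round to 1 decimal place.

Correct trials (n=6): 639, 624, 702, 681, 521, 524
Mean correct RT = 3691/6 = 615.1667 ms
Proportion correct = 6/8
IES = 615.1667 / (6/8) = 820.222 ms

820.2 ms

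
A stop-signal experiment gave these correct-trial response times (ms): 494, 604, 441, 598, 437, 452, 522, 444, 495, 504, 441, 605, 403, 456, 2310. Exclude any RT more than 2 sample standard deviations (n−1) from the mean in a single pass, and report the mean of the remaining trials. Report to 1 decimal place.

n = 15, ΣRT = 9206, M = 613.733
Σ(x−M)² = 3141792.93; s = √(3141792.93/14) = 473.723
Cutoffs: 613.733 ± 2·473.723 → [-333.7, 1561.2]
Outside: 2310 → excluded.
Retained (n=14): Σ = 6896, mean = 6896/14 = 492.571

492.6 ms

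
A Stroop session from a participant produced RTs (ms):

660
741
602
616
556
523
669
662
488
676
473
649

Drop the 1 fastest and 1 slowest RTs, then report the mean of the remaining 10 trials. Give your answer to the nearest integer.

610 ms

Sorted: 473, 488, 523, 556, 602, 616, 649, 660, 662, 669, 676, 741
Drop lowest 1 (473) and highest 1 (741)
Remaining (n=10): Σ = 6101, mean = 6101/10 = 610.100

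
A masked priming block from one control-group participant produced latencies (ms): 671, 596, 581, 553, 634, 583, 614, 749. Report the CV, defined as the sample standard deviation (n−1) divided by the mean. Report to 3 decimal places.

0.100

n = 8, Σ = 4981, M = 622.6250
Σ(x−M)² = 27373.875; s = √(27373.875/7) = 62.5344
CV = 62.5344 / 622.6250 = 0.10044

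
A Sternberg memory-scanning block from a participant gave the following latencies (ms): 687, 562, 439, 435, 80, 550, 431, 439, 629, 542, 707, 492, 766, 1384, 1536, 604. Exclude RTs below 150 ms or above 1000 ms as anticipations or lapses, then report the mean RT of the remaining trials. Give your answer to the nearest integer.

Excluded: 80, 1384, 1536
Retained (n=13): Σ = 7283
Mean = 7283/13 = 560.2308

560 ms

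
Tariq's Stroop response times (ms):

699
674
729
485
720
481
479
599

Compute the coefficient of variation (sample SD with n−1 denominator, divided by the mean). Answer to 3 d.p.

0.184

n = 8, Σ = 4866, M = 608.2500
Σ(x−M)² = 87801.500; s = √(87801.500/7) = 111.9959
CV = 111.9959 / 608.2500 = 0.18413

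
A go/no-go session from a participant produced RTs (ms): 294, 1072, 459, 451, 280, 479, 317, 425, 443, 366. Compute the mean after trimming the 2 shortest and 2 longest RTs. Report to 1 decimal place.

410.2 ms

Sorted: 280, 294, 317, 366, 425, 443, 451, 459, 479, 1072
Drop lowest 2 (280, 294) and highest 2 (479, 1072)
Remaining (n=6): Σ = 2461, mean = 2461/6 = 410.167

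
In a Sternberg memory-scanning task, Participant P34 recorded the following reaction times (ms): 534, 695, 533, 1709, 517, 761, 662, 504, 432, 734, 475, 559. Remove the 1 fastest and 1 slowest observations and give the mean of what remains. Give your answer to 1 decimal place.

597.4 ms

Sorted: 432, 475, 504, 517, 533, 534, 559, 662, 695, 734, 761, 1709
Drop lowest 1 (432) and highest 1 (1709)
Remaining (n=10): Σ = 5974, mean = 5974/10 = 597.400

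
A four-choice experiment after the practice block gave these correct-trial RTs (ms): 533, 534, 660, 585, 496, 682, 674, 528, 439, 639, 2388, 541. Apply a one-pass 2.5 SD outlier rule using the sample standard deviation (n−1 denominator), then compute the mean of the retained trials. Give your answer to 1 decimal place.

573.7 ms

n = 12, ΣRT = 8699, M = 724.917
Σ(x−M)² = 3081486.92; s = √(3081486.92/11) = 529.278
Cutoffs: 724.917 ± 2.5·529.278 → [-598.3, 2048.1]
Outside: 2388 → excluded.
Retained (n=11): Σ = 6311, mean = 6311/11 = 573.727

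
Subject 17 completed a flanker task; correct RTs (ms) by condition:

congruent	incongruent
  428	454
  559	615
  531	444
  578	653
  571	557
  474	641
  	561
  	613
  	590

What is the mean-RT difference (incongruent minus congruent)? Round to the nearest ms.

46 ms

M(congruent) = 3141/6 = 523.500
M(incongruent) = 5128/9 = 569.778
Difference = 569.778 − 523.500 = 46.278 ms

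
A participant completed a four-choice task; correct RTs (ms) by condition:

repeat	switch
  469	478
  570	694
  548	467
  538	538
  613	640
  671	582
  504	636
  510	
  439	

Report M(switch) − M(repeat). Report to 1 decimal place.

M(repeat) = 4862/9 = 540.222
M(switch) = 4035/7 = 576.429
Difference = 576.429 − 540.222 = 36.206 ms

36.2 ms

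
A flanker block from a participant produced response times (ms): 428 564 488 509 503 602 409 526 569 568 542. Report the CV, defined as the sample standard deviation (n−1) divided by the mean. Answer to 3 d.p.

n = 11, Σ = 5708, M = 518.9091
Σ(x−M)² = 36090.909; s = √(36090.909/10) = 60.0757
CV = 60.0757 / 518.9091 = 0.11577

0.116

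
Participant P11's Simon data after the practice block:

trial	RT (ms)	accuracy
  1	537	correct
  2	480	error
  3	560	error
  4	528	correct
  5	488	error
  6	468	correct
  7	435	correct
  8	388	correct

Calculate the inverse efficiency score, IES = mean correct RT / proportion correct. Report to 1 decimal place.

Correct trials (n=5): 537, 528, 468, 435, 388
Mean correct RT = 2356/5 = 471.2000 ms
Proportion correct = 5/8
IES = 471.2000 / (5/8) = 753.920 ms

753.9 ms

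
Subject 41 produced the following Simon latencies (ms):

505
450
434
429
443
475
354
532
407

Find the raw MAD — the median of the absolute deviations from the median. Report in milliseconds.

32 ms

Sorted: 354, 407, 429, 434, 443, 450, 475, 505, 532 → median = 443
|x − 443|: 62, 7, 9, 14, 0, 32, 89, 89, 36
Sorted deviations: 0, 7, 9, 14, 32, 36, 62, 89, 89 → MAD = 32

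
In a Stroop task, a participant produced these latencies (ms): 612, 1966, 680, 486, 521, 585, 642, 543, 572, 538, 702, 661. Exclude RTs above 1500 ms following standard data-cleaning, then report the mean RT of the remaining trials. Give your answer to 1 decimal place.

Excluded: 1966
Retained (n=11): Σ = 6542
Mean = 6542/11 = 594.7273

594.7 ms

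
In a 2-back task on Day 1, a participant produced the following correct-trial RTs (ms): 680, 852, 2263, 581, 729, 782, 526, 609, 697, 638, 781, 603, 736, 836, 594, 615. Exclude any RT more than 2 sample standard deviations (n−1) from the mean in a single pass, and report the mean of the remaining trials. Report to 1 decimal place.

683.9 ms

n = 16, ΣRT = 12522, M = 782.625
Σ(x−M)² = 2475601.75; s = √(2475601.75/15) = 406.251
Cutoffs: 782.625 ± 2·406.251 → [-29.9, 1595.1]
Outside: 2263 → excluded.
Retained (n=15): Σ = 10259, mean = 10259/15 = 683.933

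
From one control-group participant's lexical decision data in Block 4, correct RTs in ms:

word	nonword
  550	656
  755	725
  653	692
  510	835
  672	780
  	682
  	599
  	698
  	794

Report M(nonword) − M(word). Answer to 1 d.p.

89.9 ms

M(word) = 3140/5 = 628.000
M(nonword) = 6461/9 = 717.889
Difference = 717.889 − 628.000 = 89.889 ms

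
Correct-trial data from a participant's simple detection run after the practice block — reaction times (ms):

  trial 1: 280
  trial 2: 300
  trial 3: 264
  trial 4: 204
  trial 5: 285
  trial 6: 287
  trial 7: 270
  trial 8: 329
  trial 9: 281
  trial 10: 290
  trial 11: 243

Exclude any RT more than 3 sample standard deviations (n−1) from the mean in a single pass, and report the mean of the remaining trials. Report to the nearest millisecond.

276 ms

n = 11, ΣRT = 3033, M = 275.727
Σ(x−M)² = 10276.18; s = √(10276.18/10) = 32.056
Cutoffs: 275.727 ± 3·32.056 → [179.6, 371.9]
No RTs fall outside the cutoffs; all 11 retained. Mean = 3033/11 = 275.727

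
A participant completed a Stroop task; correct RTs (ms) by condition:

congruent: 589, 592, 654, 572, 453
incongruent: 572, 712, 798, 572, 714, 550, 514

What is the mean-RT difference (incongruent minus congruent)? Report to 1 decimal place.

61.1 ms

M(congruent) = 2860/5 = 572.000
M(incongruent) = 4432/7 = 633.143
Difference = 633.143 − 572.000 = 61.143 ms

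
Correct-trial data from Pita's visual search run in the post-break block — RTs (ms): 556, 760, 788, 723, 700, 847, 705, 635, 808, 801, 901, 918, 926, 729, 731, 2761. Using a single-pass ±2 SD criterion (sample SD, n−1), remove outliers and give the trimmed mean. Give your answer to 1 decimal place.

n = 16, ΣRT = 14289, M = 893.062
Σ(x−M)² = 3872486.94; s = √(3872486.94/15) = 508.100
Cutoffs: 893.062 ± 2·508.100 → [-123.1, 1909.3]
Outside: 2761 → excluded.
Retained (n=15): Σ = 11528, mean = 11528/15 = 768.533

768.5 ms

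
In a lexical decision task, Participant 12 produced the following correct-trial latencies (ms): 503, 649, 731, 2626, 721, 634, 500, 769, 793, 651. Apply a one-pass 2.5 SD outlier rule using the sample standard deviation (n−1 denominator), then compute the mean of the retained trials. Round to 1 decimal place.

n = 10, ΣRT = 8577, M = 857.700
Σ(x−M)² = 3563762.10; s = √(3563762.10/9) = 629.264
Cutoffs: 857.700 ± 2.5·629.264 → [-715.5, 2430.9]
Outside: 2626 → excluded.
Retained (n=9): Σ = 5951, mean = 5951/9 = 661.222

661.2 ms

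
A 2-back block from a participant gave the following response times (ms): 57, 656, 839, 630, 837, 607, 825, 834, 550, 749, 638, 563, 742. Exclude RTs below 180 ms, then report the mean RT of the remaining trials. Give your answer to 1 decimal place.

Excluded: 57
Retained (n=12): Σ = 8470
Mean = 8470/12 = 705.8333

705.8 ms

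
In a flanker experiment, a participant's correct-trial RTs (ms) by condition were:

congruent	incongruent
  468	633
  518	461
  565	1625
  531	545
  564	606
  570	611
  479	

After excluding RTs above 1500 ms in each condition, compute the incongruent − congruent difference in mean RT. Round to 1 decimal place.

incongruent: exclude 1625
M(congruent) = 3695/7 = 527.857
M(incongruent) = 2856/5 = 571.200
Difference = 571.200 − 527.857 = 43.343 ms

43.3 ms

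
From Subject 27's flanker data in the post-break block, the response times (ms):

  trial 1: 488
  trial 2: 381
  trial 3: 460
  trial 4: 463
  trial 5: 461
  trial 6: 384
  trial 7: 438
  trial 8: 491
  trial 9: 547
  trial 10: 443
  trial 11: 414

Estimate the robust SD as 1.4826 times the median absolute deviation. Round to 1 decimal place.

41.5 ms

Sorted: 381, 384, 414, 438, 443, 460, 461, 463, 488, 491, 547 → median = 460
|x − 460| sorted: 0, 1, 3, 17, 22, 28, 31, 46, 76, 79, 87 → MAD = 28
Robust SD ≈ 1.4826 × 28 = 41.513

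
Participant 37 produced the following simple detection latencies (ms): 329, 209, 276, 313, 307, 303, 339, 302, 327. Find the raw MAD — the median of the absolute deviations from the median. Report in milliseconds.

20 ms

Sorted: 209, 276, 302, 303, 307, 313, 327, 329, 339 → median = 307
|x − 307|: 22, 98, 31, 6, 0, 4, 32, 5, 20
Sorted deviations: 0, 4, 5, 6, 20, 22, 31, 32, 98 → MAD = 20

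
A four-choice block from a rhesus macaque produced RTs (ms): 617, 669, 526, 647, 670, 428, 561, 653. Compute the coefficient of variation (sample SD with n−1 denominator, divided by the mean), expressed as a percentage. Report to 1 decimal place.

14.4%

n = 8, Σ = 4771, M = 596.3750
Σ(x−M)² = 51443.875; s = √(51443.875/7) = 85.7270
CV = 85.7270 / 596.3750 = 0.14375 = 14.375%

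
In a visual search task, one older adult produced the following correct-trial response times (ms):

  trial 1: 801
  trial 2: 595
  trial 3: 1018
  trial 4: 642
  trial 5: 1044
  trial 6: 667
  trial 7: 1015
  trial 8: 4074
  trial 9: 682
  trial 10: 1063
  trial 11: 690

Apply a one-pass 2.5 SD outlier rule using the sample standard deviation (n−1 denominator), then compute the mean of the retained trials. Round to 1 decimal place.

n = 11, ΣRT = 12291, M = 1117.364
Σ(x−M)² = 9944316.55; s = √(9944316.55/10) = 997.212
Cutoffs: 1117.364 ± 2.5·997.212 → [-1375.7, 3610.4]
Outside: 4074 → excluded.
Retained (n=10): Σ = 8217, mean = 8217/10 = 821.700

821.7 ms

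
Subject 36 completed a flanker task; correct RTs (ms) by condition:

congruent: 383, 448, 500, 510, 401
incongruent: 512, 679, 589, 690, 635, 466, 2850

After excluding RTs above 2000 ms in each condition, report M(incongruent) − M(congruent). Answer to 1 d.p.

146.8 ms

incongruent: exclude 2850
M(congruent) = 2242/5 = 448.400
M(incongruent) = 3571/6 = 595.167
Difference = 595.167 − 448.400 = 146.767 ms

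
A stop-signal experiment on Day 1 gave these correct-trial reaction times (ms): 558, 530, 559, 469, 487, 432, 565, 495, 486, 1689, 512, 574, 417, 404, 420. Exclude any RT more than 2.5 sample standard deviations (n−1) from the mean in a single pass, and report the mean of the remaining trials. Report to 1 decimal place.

493.4 ms

n = 15, ΣRT = 8597, M = 573.133
Σ(x−M)² = 1379563.73; s = √(1379563.73/14) = 313.911
Cutoffs: 573.133 ± 2.5·313.911 → [-211.6, 1357.9]
Outside: 1689 → excluded.
Retained (n=14): Σ = 6908, mean = 6908/14 = 493.429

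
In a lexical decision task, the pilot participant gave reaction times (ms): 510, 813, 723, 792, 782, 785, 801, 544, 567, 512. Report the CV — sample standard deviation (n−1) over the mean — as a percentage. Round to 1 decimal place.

19.3%

n = 10, Σ = 6829, M = 682.9000
Σ(x−M)² = 156456.900; s = √(156456.900/9) = 131.8488
CV = 131.8488 / 682.9000 = 0.19307 = 19.307%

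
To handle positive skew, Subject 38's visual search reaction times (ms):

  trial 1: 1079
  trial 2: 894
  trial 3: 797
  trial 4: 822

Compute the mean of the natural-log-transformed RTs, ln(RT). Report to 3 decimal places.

6.793

ln(RT): 6.9838, 6.7957, 6.6809, 6.7117
Σ ln(RT) = 27.1721
Mean = 27.1721/4 = 6.79302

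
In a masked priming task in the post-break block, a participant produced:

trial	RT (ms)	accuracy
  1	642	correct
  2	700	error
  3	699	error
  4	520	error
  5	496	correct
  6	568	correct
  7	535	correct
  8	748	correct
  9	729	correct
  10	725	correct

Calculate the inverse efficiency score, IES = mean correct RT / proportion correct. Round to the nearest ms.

Correct trials (n=7): 642, 496, 568, 535, 748, 729, 725
Mean correct RT = 4443/7 = 634.7143 ms
Proportion correct = 7/10
IES = 634.7143 / (7/10) = 906.735 ms

907 ms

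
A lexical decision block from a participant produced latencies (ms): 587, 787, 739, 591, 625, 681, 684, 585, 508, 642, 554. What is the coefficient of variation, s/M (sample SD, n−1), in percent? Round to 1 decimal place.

13.0%

n = 11, Σ = 6983, M = 634.8182
Σ(x−M)² = 68015.636; s = √(68015.636/10) = 82.4716
CV = 82.4716 / 634.8182 = 0.12991 = 12.991%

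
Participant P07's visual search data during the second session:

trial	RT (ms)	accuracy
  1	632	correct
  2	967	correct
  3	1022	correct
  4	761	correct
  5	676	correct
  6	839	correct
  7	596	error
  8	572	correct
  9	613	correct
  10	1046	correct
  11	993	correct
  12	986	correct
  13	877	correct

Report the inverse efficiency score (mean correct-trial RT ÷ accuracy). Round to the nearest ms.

901 ms

Correct trials (n=12): 632, 967, 1022, 761, 676, 839, 572, 613, 1046, 993, 986, 877
Mean correct RT = 9984/12 = 832.0000 ms
Proportion correct = 12/13
IES = 832.0000 / (12/13) = 901.333 ms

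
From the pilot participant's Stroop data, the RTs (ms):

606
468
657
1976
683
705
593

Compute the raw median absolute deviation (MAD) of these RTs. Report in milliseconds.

Sorted: 468, 593, 606, 657, 683, 705, 1976 → median = 657
|x − 657|: 51, 189, 0, 1319, 26, 48, 64
Sorted deviations: 0, 26, 48, 51, 64, 189, 1319 → MAD = 51

51 ms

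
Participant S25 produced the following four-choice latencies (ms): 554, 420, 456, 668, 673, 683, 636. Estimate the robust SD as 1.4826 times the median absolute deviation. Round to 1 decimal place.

69.7 ms

Sorted: 420, 456, 554, 636, 668, 673, 683 → median = 636
|x − 636| sorted: 0, 32, 37, 47, 82, 180, 216 → MAD = 47
Robust SD ≈ 1.4826 × 47 = 69.682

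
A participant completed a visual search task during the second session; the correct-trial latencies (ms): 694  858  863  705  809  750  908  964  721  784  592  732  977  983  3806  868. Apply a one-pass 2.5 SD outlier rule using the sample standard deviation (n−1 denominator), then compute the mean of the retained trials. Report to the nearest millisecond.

814 ms

n = 16, ΣRT = 16014, M = 1000.875
Σ(x−M)² = 8582985.75; s = √(8582985.75/15) = 756.438
Cutoffs: 1000.875 ± 2.5·756.438 → [-890.2, 2892.0]
Outside: 3806 → excluded.
Retained (n=15): Σ = 12208, mean = 12208/15 = 813.867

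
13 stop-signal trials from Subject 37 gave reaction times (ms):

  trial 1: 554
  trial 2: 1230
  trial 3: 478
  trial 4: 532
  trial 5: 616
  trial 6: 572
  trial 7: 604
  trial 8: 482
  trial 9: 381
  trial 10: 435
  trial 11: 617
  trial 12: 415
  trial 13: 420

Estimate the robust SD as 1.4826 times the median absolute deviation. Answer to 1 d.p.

124.5 ms

Sorted: 381, 415, 420, 435, 478, 482, 532, 554, 572, 604, 616, 617, 1230 → median = 532
|x − 532| sorted: 0, 22, 40, 50, 54, 72, 84, 85, 97, 112, 117, 151, 698 → MAD = 84
Robust SD ≈ 1.4826 × 84 = 124.538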